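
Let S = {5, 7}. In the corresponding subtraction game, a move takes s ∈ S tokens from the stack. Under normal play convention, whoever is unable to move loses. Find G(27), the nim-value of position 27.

G(0) = 0
G(1) = mex{} = 0
G(2) = mex{} = 0
G(3) = mex{} = 0
G(4) = mex{} = 0
G(5) = mex{0} = 1
G(6) = mex{0} = 1
G(7) = mex{0,0} = 1
G(8) = mex{0,0} = 1
G(9) = mex{0,0} = 1
G(10) = mex{1,0} = 2
G(11) = mex{1,0} = 2
G(12) = mex{1,1} = 0
G(13) = mex{1,1} = 0
G(14) = mex{1,1} = 0
G(15) = mex{2,1} = 0
G(16) = mex{2,1} = 0
G(17) = mex{0,2} = 1
G(18) = mex{0,2} = 1
G(19) = mex{0,0} = 1
G(20) = mex{0,0} = 1
G(21) = mex{0,0} = 1
G(22) = mex{1,0} = 2
G(23) = mex{1,0} = 2
G(24) = mex{1,1} = 0
G(25) = mex{1,1} = 0
G(26) = mex{1,1} = 0
G(27) = mex{2,1} = 0

0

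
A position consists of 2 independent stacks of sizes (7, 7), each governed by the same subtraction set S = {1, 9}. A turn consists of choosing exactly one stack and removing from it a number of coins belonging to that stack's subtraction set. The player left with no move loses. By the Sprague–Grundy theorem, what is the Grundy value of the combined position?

All stacks use S = {1, 9}:
G(0) = 0
G(1) = mex{0} = 1
G(2) = mex{1} = 0
G(3) = mex{0} = 1
G(4) = mex{1} = 0
G(5) = mex{0} = 1
G(6) = mex{1} = 0
G(7) = mex{0} = 1
Stack A: G(7) = 1.
Stack B: G(7) = 1.
Combined Grundy value = 1 ⊕ 1 = 0.

0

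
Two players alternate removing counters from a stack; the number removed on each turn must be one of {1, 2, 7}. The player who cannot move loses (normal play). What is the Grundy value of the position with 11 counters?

2

G(0) = 0
G(1) = mex{0} = 1
G(2) = mex{1,0} = 2
G(3) = mex{2,1} = 0
G(4) = mex{0,2} = 1
G(5) = mex{1,0} = 2
G(6) = mex{2,1} = 0
G(7) = mex{0,2,0} = 1
G(8) = mex{1,0,1} = 2
G(9) = mex{2,1,2} = 0
G(10) = mex{0,2,0} = 1
G(11) = mex{1,0,1} = 2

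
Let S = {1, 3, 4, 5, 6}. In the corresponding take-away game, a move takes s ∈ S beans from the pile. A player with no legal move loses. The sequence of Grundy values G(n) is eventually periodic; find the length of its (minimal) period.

G(0) = 0
G(1) = mex{0} = 1
G(2) = mex{1} = 0
G(3) = mex{0,0} = 1
G(4) = mex{1,1,0} = 2
G(5) = mex{2,0,1,0} = 3
G(6) = mex{3,1,0,1,0} = 2
G(7) = mex{2,2,1,0,1} = 3
G(8) = mex{3,3,2,1,0} = 4
G(9) = mex{4,2,3,2,1} = 0
G(10) = mex{0,3,2,3,2} = 1
G(11) = mex{1,4,3,2,3} = 0
G(12) = mex{0,0,4,3,2} = 1
G(13) = mex{1,1,0,4,3} = 2
G(14) = mex{2,0,1,0,4} = 3
G(15) = mex{3,1,0,1,0} = 2
G(16) = mex{2,2,1,0,1} = 3
G(17) = mex{3,3,2,1,0} = 4
G(18) = mex{4,2,3,2,1} = 0
G(19) = mex{0,3,2,3,2} = 1
G(n+9) = G(n) holds for n = 0,…,5 (a full window of length max(S) = 6), so the sequence is purely periodic with period 9.

9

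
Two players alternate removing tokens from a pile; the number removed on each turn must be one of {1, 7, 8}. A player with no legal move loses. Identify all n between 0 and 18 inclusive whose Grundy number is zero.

0, 2, 4, 6, 15, 17

n :  0  1  2  3  4  5  6  7  8  9 10 11 12 13 14 15 16 17 18
G :  0  1  0  1  0  1  0  1  2  3  2  3  2  3  2  0  1  0  1
P-positions are exactly the n with G(n) = 0.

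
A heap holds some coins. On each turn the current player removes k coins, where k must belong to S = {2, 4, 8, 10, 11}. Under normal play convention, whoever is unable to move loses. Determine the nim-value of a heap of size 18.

3

G(0) = 0
G(1) = mex{} = 0
G(2) = mex{0} = 1
G(3) = mex{0} = 1
G(4) = mex{1,0} = 2
G(5) = mex{1,0} = 2
G(6) = mex{2,1} = 0
G(7) = mex{2,1} = 0
G(8) = mex{0,2,0} = 1
G(9) = mex{0,2,0} = 1
G(10) = mex{1,0,1,0} = 2
G(11) = mex{1,0,1,0,0} = 2
G(12) = mex{2,1,2,1,0} = 3
G(13) = mex{2,1,2,1,1} = 0
G(14) = mex{3,2,0,2,1} = 4
G(15) = mex{0,2,0,2,2} = 1
G(16) = mex{4,3,1,0,2} = 5
G(17) = mex{1,0,1,0,0} = 2
G(18) = mex{5,4,2,1,0} = 3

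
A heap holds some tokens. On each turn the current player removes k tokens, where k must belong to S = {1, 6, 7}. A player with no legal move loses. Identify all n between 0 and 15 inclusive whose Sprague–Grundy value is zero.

0, 2, 4, 12, 14

G(0) = 0
G(1) = mex{0} = 1
G(2) = mex{1} = 0
G(3) = mex{0} = 1
G(4) = mex{1} = 0
G(5) = mex{0} = 1
G(6) = mex{1,0} = 2
G(7) = mex{2,1,0} = 3
G(8) = mex{3,0,1} = 2
G(9) = mex{2,1,0} = 3
G(10) = mex{3,0,1} = 2
G(11) = mex{2,1,0} = 3
G(12) = mex{3,2,1} = 0
G(13) = mex{0,3,2} = 1
G(14) = mex{1,2,3} = 0
G(15) = mex{0,3,2} = 1
P-positions are exactly the n with G(n) = 0.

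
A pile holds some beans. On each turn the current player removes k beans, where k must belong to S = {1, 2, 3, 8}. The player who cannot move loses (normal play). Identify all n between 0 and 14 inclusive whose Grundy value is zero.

G(0) = 0
G(1) = mex{0} = 1
G(2) = mex{1,0} = 2
G(3) = mex{2,1,0} = 3
G(4) = mex{3,2,1} = 0
G(5) = mex{0,3,2} = 1
G(6) = mex{1,0,3} = 2
G(7) = mex{2,1,0} = 3
G(8) = mex{3,2,1,0} = 4
G(9) = mex{4,3,2,1} = 0
G(10) = mex{0,4,3,2} = 1
G(11) = mex{1,0,4,3} = 2
G(12) = mex{2,1,0,0} = 3
G(13) = mex{3,2,1,1} = 0
G(14) = mex{0,3,2,2} = 1
P-positions are exactly the n with G(n) = 0.

0, 4, 9, 13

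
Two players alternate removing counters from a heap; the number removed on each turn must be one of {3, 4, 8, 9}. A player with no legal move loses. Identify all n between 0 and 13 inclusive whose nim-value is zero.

0, 1, 2, 7, 12, 13

G(0) = 0
G(1) = mex{} = 0
G(2) = mex{} = 0
G(3) = mex{0} = 1
G(4) = mex{0,0} = 1
G(5) = mex{0,0} = 1
G(6) = mex{1,0} = 2
G(7) = mex{1,1} = 0
G(8) = mex{1,1,0} = 2
G(9) = mex{2,1,0,0} = 3
G(10) = mex{0,2,0,0} = 1
G(11) = mex{2,0,1,0} = 3
G(12) = mex{3,2,1,1} = 0
G(13) = mex{1,3,1,1} = 0
P-positions are exactly the n with G(n) = 0.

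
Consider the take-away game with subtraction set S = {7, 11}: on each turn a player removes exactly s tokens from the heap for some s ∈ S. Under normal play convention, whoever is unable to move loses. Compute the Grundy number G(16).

2

G(0) = 0
G(1) = mex{} = 0
G(2) = mex{} = 0
G(3) = mex{} = 0
G(4) = mex{} = 0
G(5) = mex{} = 0
G(6) = mex{} = 0
G(7) = mex{0} = 1
G(8) = mex{0} = 1
G(9) = mex{0} = 1
G(10) = mex{0} = 1
G(11) = mex{0,0} = 1
G(12) = mex{0,0} = 1
G(13) = mex{0,0} = 1
G(14) = mex{1,0} = 2
G(15) = mex{1,0} = 2
G(16) = mex{1,0} = 2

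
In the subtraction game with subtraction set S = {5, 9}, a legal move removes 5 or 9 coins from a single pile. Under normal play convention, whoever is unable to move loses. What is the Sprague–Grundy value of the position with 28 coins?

G(0) = 0
G(1) = mex{} = 0
G(2) = mex{} = 0
G(3) = mex{} = 0
G(4) = mex{} = 0
G(5) = mex{0} = 1
G(6) = mex{0} = 1
G(7) = mex{0} = 1
G(8) = mex{0} = 1
G(9) = mex{0,0} = 1
G(10) = mex{1,0} = 2
G(11) = mex{1,0} = 2
G(12) = mex{1,0} = 2
G(13) = mex{1,0} = 2
G(14) = mex{1,1} = 0
G(15) = mex{2,1} = 0
G(16) = mex{2,1} = 0
G(17) = mex{2,1} = 0
G(18) = mex{2,1} = 0
G(19) = mex{0,2} = 1
G(20) = mex{0,2} = 1
G(21) = mex{0,2} = 1
G(22) = mex{0,2} = 1
G(23) = mex{0,0} = 1
G(24) = mex{1,0} = 2
G(25) = mex{1,0} = 2
G(26) = mex{1,0} = 2
G(27) = mex{1,0} = 2
G(28) = mex{1,1} = 0

0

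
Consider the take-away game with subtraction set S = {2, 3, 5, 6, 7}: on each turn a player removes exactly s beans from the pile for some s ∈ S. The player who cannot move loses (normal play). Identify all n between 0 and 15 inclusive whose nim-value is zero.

0, 1, 9, 10

G(0) = 0
G(1) = mex{} = 0
G(2) = mex{0} = 1
G(3) = mex{0,0} = 1
G(4) = mex{1,0} = 2
G(5) = mex{1,1,0} = 2
G(6) = mex{2,1,0,0} = 3
G(7) = mex{2,2,1,0,0} = 3
G(8) = mex{3,2,1,1,0} = 4
G(9) = mex{3,3,2,1,1} = 0
G(10) = mex{4,3,2,2,1} = 0
G(11) = mex{0,4,3,2,2} = 1
G(12) = mex{0,0,3,3,2} = 1
G(13) = mex{1,0,4,3,3} = 2
G(14) = mex{1,1,0,4,3} = 2
G(15) = mex{2,1,0,0,4} = 3
P-positions are exactly the n with G(n) = 0.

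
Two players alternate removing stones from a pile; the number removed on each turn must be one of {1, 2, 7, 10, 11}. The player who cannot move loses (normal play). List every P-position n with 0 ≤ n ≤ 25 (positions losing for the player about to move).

G(0) = 0
G(1) = mex{0} = 1
G(2) = mex{1,0} = 2
G(3) = mex{2,1} = 0
G(4) = mex{0,2} = 1
G(5) = mex{1,0} = 2
G(6) = mex{2,1} = 0
G(7) = mex{0,2,0} = 1
G(8) = mex{1,0,1} = 2
G(9) = mex{2,1,2} = 0
G(10) = mex{0,2,0,0} = 1
G(11) = mex{1,0,1,1,0} = 2
G(12) = mex{2,1,2,2,1} = 0
G(13) = mex{0,2,0,0,2} = 1
G(14) = mex{1,0,1,1,0} = 2
G(15) = mex{2,1,2,2,1} = 0
G(16) = mex{0,2,0,0,2} = 1
G(17) = mex{1,0,1,1,0} = 2
G(18) = mex{2,1,2,2,1} = 0
G(19) = mex{0,2,0,0,2} = 1
G(20) = mex{1,0,1,1,0} = 2
G(21) = mex{2,1,2,2,1} = 0
G(22) = mex{0,2,0,0,2} = 1
G(23) = mex{1,0,1,1,0} = 2
G(24) = mex{2,1,2,2,1} = 0
G(25) = mex{0,2,0,0,2} = 1
P-positions are exactly the n with G(n) = 0.

0, 3, 6, 9, 12, 15, 18, 21, 24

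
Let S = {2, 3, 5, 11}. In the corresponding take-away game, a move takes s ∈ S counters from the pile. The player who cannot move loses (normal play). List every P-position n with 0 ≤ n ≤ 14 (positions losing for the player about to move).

0, 1, 7, 8, 14

n :  0  1  2  3  4  5  6  7  8  9 10 11 12 13 14
G :  0  0  1  1  2  2  3  0  0  1  1  2  2  3  0
P-positions are exactly the n with G(n) = 0.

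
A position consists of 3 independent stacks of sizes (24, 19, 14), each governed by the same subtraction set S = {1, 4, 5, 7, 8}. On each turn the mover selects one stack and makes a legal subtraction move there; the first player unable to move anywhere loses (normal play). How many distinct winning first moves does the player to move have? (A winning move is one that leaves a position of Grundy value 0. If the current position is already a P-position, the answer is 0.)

All stacks use S = {1, 4, 5, 7, 8}:
G(0) = 0
G(1) = mex{0} = 1
G(2) = mex{1} = 0
G(3) = mex{0} = 1
G(4) = mex{1,0} = 2
G(5) = mex{2,1,0} = 3
G(6) = mex{3,0,1} = 2
G(7) = mex{2,1,0,0} = 3
G(8) = mex{3,2,1,1,0} = 4
G(9) = mex{4,3,2,0,1} = 5
G(10) = mex{5,2,3,1,0} = 4
G(11) = mex{4,3,2,2,1} = 0
G(12) = mex{0,4,3,3,2} = 1
G(13) = mex{1,5,4,2,3} = 0
G(14) = mex{0,4,5,3,2} = 1
G(15) = mex{1,0,4,4,3} = 2
G(16) = mex{2,1,0,5,4} = 3
G(17) = mex{3,0,1,4,5} = 2
G(18) = mex{2,1,0,0,4} = 3
G(19) = mex{3,2,1,1,0} = 4
G(20) = mex{4,3,2,0,1} = 5
G(21) = mex{5,2,3,1,0} = 4
G(22) = mex{4,3,2,2,1} = 0
G(23) = mex{0,4,3,3,2} = 1
G(24) = mex{1,5,4,2,3} = 0
Stack A: G(24) = 0.
Stack B: G(19) = 4.
Stack C: G(14) = 1.
Combined Grundy value = 0 ⊕ 4 ⊕ 1 = 5.
A winning move leaves total XOR = 0, i.e. changes one component's Grundy value g to g ⊕ X where X is the current total.
Stack A: need g' = 0⊕5 = 5. Options: 24−1→G=1, 24−4→G=5, 24−5→G=4, 24−7→G=2, 24−8→G=3. Hits: 1.
Stack B: need g' = 4⊕5 = 1. Options: 19−1→G=3, 19−4→G=2, 19−5→G=1, 19−7→G=1, 19−8→G=0. Hits: 2.
Stack C: need g' = 1⊕5 = 4. Options: 14−1→G=0, 14−4→G=4, 14−5→G=5, 14−7→G=3, 14−8→G=2. Hits: 1.

4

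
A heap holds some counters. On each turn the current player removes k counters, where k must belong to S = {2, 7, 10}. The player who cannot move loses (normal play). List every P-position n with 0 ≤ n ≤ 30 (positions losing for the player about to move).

G(0) = 0
G(1) = mex{} = 0
G(2) = mex{0} = 1
G(3) = mex{0} = 1
G(4) = mex{1} = 0
G(5) = mex{1} = 0
G(6) = mex{0} = 1
G(7) = mex{0,0} = 1
G(8) = mex{1,0} = 2
G(9) = mex{1,1} = 0
G(10) = mex{2,1,0} = 3
G(11) = mex{0,0,0} = 1
G(12) = mex{3,0,1} = 2
G(13) = mex{1,1,1} = 0
G(14) = mex{2,1,0} = 3
G(15) = mex{0,2,0} = 1
G(16) = mex{3,0,1} = 2
G(17) = mex{1,3,1} = 0
G(18) = mex{2,1,2} = 0
G(19) = mex{0,2,0} = 1
G(20) = mex{0,0,3} = 1
G(21) = mex{1,3,1} = 0
G(22) = mex{1,1,2} = 0
G(23) = mex{0,2,0} = 1
G(24) = mex{0,0,3} = 1
G(25) = mex{1,0,1} = 2
G(26) = mex{1,1,2} = 0
G(27) = mex{2,1,0} = 3
G(28) = mex{0,0,0} = 1
G(29) = mex{3,0,1} = 2
G(30) = mex{1,1,1} = 0
P-positions are exactly the n with G(n) = 0.

0, 1, 4, 5, 9, 13, 17, 18, 21, 22, 26, 30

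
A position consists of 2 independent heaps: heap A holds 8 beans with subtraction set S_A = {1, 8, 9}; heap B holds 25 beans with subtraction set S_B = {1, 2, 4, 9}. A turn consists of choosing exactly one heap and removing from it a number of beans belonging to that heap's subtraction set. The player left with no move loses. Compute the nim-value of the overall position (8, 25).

Heap A, S = {1, 8, 9}:
G(0) = 0
G(1) = mex{0} = 1
G(2) = mex{1} = 0
G(3) = mex{0} = 1
G(4) = mex{1} = 0
G(5) = mex{0} = 1
G(6) = mex{1} = 0
G(7) = mex{0} = 1
G(8) = mex{1,0} = 2
G_A(8) = 2.
Heap B, S = {1, 2, 4, 9}:
n :  0  1  2  3  4  5  6  7  8  9 10 11 12 13 14 15 16 17 18 19 20 21 22 23 24 25
G :  0  1  2  0  1  2  0  1  2  3  4  0  1  2  0  1  2  0  1  2  3  4  0  1  2  0
G_B(25) = 0.
Combined Grundy value = 2 ⊕ 0 = 2.

2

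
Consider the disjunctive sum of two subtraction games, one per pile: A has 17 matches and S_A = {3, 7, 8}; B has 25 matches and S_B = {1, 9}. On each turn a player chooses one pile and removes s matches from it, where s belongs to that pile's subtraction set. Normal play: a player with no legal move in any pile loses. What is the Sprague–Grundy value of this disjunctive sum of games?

Pile A, S = {3, 7, 8}:
n :  0  1  2  3  4  5  6  7  8  9 10 11 12 13 14 15 16 17
G :  0  0  0  1  1  1  0  2  2  1  3  0  0  2  1  1  0  0
G_A(17) = 0.
Pile B, S = {1, 9}:
n :  0  1  2  3  4  5  6  7  8  9 10 11 12 13 14 15 16 17 18 19 20 21 22 23 24 25
G :  0  1  0  1  0  1  0  1  0  1  0  1  0  1  0  1  0  1  0  1  0  1  0  1  0  1
G_B(25) = 1.
Combined Grundy value = 0 ⊕ 1 = 1.

1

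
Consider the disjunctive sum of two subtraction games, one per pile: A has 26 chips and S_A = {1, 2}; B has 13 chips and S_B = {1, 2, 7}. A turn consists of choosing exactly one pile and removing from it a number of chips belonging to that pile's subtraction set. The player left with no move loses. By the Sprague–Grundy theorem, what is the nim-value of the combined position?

Pile A, S = {1, 2}:
n :  0  1  2  3  4  5  6  7  8  9 10 11 12 13 14 15 16 17 18 19 20 21 22 23 24 25 26
G :  0  1  2  0  1  2  0  1  2  0  1  2  0  1  2  0  1  2  0  1  2  0  1  2  0  1  2
G_A(26) = 2.
Pile B, S = {1, 2, 7}:
n :  0  1  2  3  4  5  6  7  8  9 10 11 12 13
G :  0  1  2  0  1  2  0  1  2  0  1  2  0  1
G_B(13) = 1.
Combined Grundy value = 2 ⊕ 1 = 3.

3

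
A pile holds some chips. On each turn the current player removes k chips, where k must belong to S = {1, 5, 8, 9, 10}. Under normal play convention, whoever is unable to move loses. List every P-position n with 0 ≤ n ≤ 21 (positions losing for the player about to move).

0, 2, 4, 6, 17, 19, 21

G(0) = 0
G(1) = mex{0} = 1
G(2) = mex{1} = 0
G(3) = mex{0} = 1
G(4) = mex{1} = 0
G(5) = mex{0,0} = 1
G(6) = mex{1,1} = 0
G(7) = mex{0,0} = 1
G(8) = mex{1,1,0} = 2
G(9) = mex{2,0,1,0} = 3
G(10) = mex{3,1,0,1,0} = 2
G(11) = mex{2,0,1,0,1} = 3
G(12) = mex{3,1,0,1,0} = 2
G(13) = mex{2,2,1,0,1} = 3
G(14) = mex{3,3,0,1,0} = 2
G(15) = mex{2,2,1,0,1} = 3
G(16) = mex{3,3,2,1,0} = 4
G(17) = mex{4,2,3,2,1} = 0
G(18) = mex{0,3,2,3,2} = 1
G(19) = mex{1,2,3,2,3} = 0
G(20) = mex{0,3,2,3,2} = 1
G(21) = mex{1,4,3,2,3} = 0
P-positions are exactly the n with G(n) = 0.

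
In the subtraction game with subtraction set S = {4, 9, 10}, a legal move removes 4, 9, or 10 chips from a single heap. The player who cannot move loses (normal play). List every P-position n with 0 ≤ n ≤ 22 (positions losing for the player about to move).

0, 1, 2, 3, 8, 14, 15, 16, 21, 22

n :  0  1  2  3  4  5  6  7  8  9 10 11 12 13 14 15 16 17 18 19 20 21 22
G :  0  0  0  0  1  1  1  1  0  2  2  2  1  3  0  0  0  2  1  1  1  0  0
P-positions are exactly the n with G(n) = 0.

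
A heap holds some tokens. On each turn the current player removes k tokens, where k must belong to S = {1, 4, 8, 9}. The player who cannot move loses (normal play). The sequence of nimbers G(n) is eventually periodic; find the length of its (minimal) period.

n :  0  1  2  3  4  5  6  7  8  9 10 11 12 13 14 15 16 17 18 19 20 21 22 23 24 25 26 27 28 29 30 31 32 33 34 35
G :  0  1  0  1  2  0  1  0  1  2  3  2  0  1  2  3  2  0  1  0  1  2  0  1  0  1  2  3  2  0  1  2  3  2  0  1
G(n+17) = G(n) holds for n = 0,…,8 (a full window of length max(S) = 9), so the sequence is purely periodic with period 17.

17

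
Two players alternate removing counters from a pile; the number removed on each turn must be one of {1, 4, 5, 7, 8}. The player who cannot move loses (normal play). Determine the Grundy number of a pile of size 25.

G(0) = 0
G(1) = mex{0} = 1
G(2) = mex{1} = 0
G(3) = mex{0} = 1
G(4) = mex{1,0} = 2
G(5) = mex{2,1,0} = 3
G(6) = mex{3,0,1} = 2
G(7) = mex{2,1,0,0} = 3
G(8) = mex{3,2,1,1,0} = 4
G(9) = mex{4,3,2,0,1} = 5
G(10) = mex{5,2,3,1,0} = 4
G(11) = mex{4,3,2,2,1} = 0
G(12) = mex{0,4,3,3,2} = 1
G(13) = mex{1,5,4,2,3} = 0
G(14) = mex{0,4,5,3,2} = 1
G(15) = mex{1,0,4,4,3} = 2
G(16) = mex{2,1,0,5,4} = 3
G(17) = mex{3,0,1,4,5} = 2
G(18) = mex{2,1,0,0,4} = 3
G(19) = mex{3,2,1,1,0} = 4
G(20) = mex{4,3,2,0,1} = 5
G(21) = mex{5,2,3,1,0} = 4
G(22) = mex{4,3,2,2,1} = 0
G(23) = mex{0,4,3,3,2} = 1
G(24) = mex{1,5,4,2,3} = 0
G(25) = mex{0,4,5,3,2} = 1

1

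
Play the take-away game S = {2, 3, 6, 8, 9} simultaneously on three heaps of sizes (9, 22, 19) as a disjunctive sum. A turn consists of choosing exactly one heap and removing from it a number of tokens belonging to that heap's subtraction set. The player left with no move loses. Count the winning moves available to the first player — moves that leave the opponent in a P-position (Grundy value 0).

0

All heaps use S = {2, 3, 6, 8, 9}:
G(0) = 0
G(1) = mex{} = 0
G(2) = mex{0} = 1
G(3) = mex{0,0} = 1
G(4) = mex{1,0} = 2
G(5) = mex{1,1} = 0
G(6) = mex{2,1,0} = 3
G(7) = mex{0,2,0} = 1
G(8) = mex{3,0,1,0} = 2
G(9) = mex{1,3,1,0,0} = 2
G(10) = mex{2,1,2,1,0} = 3
G(11) = mex{2,2,0,1,1} = 3
G(12) = mex{3,2,3,2,1} = 0
G(13) = mex{3,3,1,0,2} = 4
G(14) = mex{0,3,2,3,0} = 1
G(15) = mex{4,0,2,1,3} = 5
G(16) = mex{1,4,3,2,1} = 0
G(17) = mex{5,1,3,2,2} = 0
G(18) = mex{0,5,0,3,2} = 1
G(19) = mex{0,0,4,3,3} = 1
G(20) = mex{1,0,1,0,3} = 2
G(21) = mex{1,1,5,4,0} = 2
G(22) = mex{2,1,0,1,4} = 3
Heap A: G(9) = 2.
Heap B: G(22) = 3.
Heap C: G(19) = 1.
Combined Grundy value = 2 ⊕ 3 ⊕ 1 = 0.
A winning move leaves total XOR = 0, i.e. changes one component's Grundy value g to g ⊕ X where X is the current total.
Heap A: target g' = 2⊕0 = 2, but every legal move changes the Grundy value (mex property), so 0 moves.
Heap B: target g' = 3⊕0 = 3, but every legal move changes the Grundy value (mex property), so 0 moves.
Heap C: target g' = 1⊕0 = 1, but every legal move changes the Grundy value (mex property), so 0 moves.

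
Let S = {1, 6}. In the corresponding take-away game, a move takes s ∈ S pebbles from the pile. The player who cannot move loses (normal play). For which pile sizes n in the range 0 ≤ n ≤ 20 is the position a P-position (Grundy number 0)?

n :  0  1  2  3  4  5  6  7  8  9 10 11 12 13 14 15 16 17 18 19 20
G :  0  1  0  1  0  1  2  0  1  0  1  0  1  2  0  1  0  1  0  1  2
P-positions are exactly the n with G(n) = 0.

0, 2, 4, 7, 9, 11, 14, 16, 18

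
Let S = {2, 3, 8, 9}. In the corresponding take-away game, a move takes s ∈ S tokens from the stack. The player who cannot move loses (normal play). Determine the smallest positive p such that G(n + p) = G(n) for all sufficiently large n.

n :  0  1  2  3  4  5  6  7  8  9 10 11 12 13 14 15 16 17 18 19 20 21 22 23
G :  0  0  1  1  2  0  0  1  1  2  2  0  0  1  1  2  0  0  1  1  2  2  0  0
G(n+11) = G(n) holds for n = 0,…,8 (a full window of length max(S) = 9), so the sequence is purely periodic with period 11.

11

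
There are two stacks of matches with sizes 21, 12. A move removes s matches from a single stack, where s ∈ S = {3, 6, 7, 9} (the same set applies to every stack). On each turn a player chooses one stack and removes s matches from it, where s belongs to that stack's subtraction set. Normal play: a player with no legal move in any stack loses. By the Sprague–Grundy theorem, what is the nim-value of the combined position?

3

All stacks use S = {3, 6, 7, 9}:
G(0) = 0
G(1) = mex{} = 0
G(2) = mex{} = 0
G(3) = mex{0} = 1
G(4) = mex{0} = 1
G(5) = mex{0} = 1
G(6) = mex{1,0} = 2
G(7) = mex{1,0,0} = 2
G(8) = mex{1,0,0} = 2
G(9) = mex{2,1,0,0} = 3
G(10) = mex{2,1,1,0} = 3
G(11) = mex{2,1,1,0} = 3
G(12) = mex{3,2,1,1} = 0
G(13) = mex{3,2,2,1} = 0
G(14) = mex{3,2,2,1} = 0
G(15) = mex{0,3,2,2} = 1
G(16) = mex{0,3,3,2} = 1
G(17) = mex{0,3,3,2} = 1
G(18) = mex{1,0,3,3} = 2
G(19) = mex{1,0,0,3} = 2
G(20) = mex{1,0,0,3} = 2
G(21) = mex{2,1,0,0} = 3
Stack A: G(21) = 3.
Stack B: G(12) = 0.
Combined Grundy value = 3 ⊕ 0 = 3.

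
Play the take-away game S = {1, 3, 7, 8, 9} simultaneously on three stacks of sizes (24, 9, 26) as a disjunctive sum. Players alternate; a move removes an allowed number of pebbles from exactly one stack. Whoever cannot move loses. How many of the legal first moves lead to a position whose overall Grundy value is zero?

9

All stacks use S = {1, 3, 7, 8, 9}:
G(0) = 0
G(1) = mex{0} = 1
G(2) = mex{1} = 0
G(3) = mex{0,0} = 1
G(4) = mex{1,1} = 0
G(5) = mex{0,0} = 1
G(6) = mex{1,1} = 0
G(7) = mex{0,0,0} = 1
G(8) = mex{1,1,1,0} = 2
G(9) = mex{2,0,0,1,0} = 3
G(10) = mex{3,1,1,0,1} = 2
G(11) = mex{2,2,0,1,0} = 3
G(12) = mex{3,3,1,0,1} = 2
G(13) = mex{2,2,0,1,0} = 3
G(14) = mex{3,3,1,0,1} = 2
G(15) = mex{2,2,2,1,0} = 3
G(16) = mex{3,3,3,2,1} = 0
G(17) = mex{0,2,2,3,2} = 1
G(18) = mex{1,3,3,2,3} = 0
G(19) = mex{0,0,2,3,2} = 1
G(20) = mex{1,1,3,2,3} = 0
G(21) = mex{0,0,2,3,2} = 1
G(22) = mex{1,1,3,2,3} = 0
G(23) = mex{0,0,0,3,2} = 1
G(24) = mex{1,1,1,0,3} = 2
G(25) = mex{2,0,0,1,0} = 3
G(26) = mex{3,1,1,0,1} = 2
Stack A: G(24) = 2.
Stack B: G(9) = 3.
Stack C: G(26) = 2.
Combined Grundy value = 2 ⊕ 3 ⊕ 2 = 3.
A winning move leaves total XOR = 0, i.e. changes one component's Grundy value g to g ⊕ X where X is the current total.
Stack A: need g' = 2⊕3 = 1. Options: 24−1→G=1, 24−3→G=1, 24−7→G=1, 24−8→G=0, 24−9→G=3. Hits: 3.
Stack B: need g' = 3⊕3 = 0. Options: 9−1→G=2, 9−3→G=0, 9−7→G=0, 9−8→G=1, 9−9→G=0. Hits: 3.
Stack C: need g' = 2⊕3 = 1. Options: 26−1→G=3, 26−3→G=1, 26−7→G=1, 26−8→G=0, 26−9→G=1. Hits: 3.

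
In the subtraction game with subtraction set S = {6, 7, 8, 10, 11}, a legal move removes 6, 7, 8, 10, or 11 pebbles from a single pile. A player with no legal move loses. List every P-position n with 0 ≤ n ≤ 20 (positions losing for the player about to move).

0, 1, 2, 3, 4, 5, 17, 18, 19, 20

n :  0  1  2  3  4  5  6  7  8  9 10 11 12 13 14 15 16 17 18 19 20
G :  0  0  0  0  0  0  1  1  1  1  1  1  2  2  2  2  2  0  0  0  0
P-positions are exactly the n with G(n) = 0.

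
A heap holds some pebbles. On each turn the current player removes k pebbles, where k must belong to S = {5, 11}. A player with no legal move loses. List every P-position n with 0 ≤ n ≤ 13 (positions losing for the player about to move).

G(0) = 0
G(1) = mex{} = 0
G(2) = mex{} = 0
G(3) = mex{} = 0
G(4) = mex{} = 0
G(5) = mex{0} = 1
G(6) = mex{0} = 1
G(7) = mex{0} = 1
G(8) = mex{0} = 1
G(9) = mex{0} = 1
G(10) = mex{1} = 0
G(11) = mex{1,0} = 2
G(12) = mex{1,0} = 2
G(13) = mex{1,0} = 2
P-positions are exactly the n with G(n) = 0.

0, 1, 2, 3, 4, 10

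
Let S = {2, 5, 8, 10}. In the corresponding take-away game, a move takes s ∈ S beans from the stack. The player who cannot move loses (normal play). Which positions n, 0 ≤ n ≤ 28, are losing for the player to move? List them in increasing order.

0, 1, 4, 7, 13, 16, 19, 20

G(0) = 0
G(1) = mex{} = 0
G(2) = mex{0} = 1
G(3) = mex{0} = 1
G(4) = mex{1} = 0
G(5) = mex{1,0} = 2
G(6) = mex{0,0} = 1
G(7) = mex{2,1} = 0
G(8) = mex{1,1,0} = 2
G(9) = mex{0,0,0} = 1
G(10) = mex{2,2,1,0} = 3
G(11) = mex{1,1,1,0} = 2
G(12) = mex{3,0,0,1} = 2
G(13) = mex{2,2,2,1} = 0
G(14) = mex{2,1,1,0} = 3
G(15) = mex{0,3,0,2} = 1
G(16) = mex{3,2,2,1} = 0
G(17) = mex{1,2,1,0} = 3
G(18) = mex{0,0,3,2} = 1
G(19) = mex{3,3,2,1} = 0
G(20) = mex{1,1,2,3} = 0
G(21) = mex{0,0,0,2} = 1
G(22) = mex{0,3,3,2} = 1
G(23) = mex{1,1,1,0} = 2
G(24) = mex{1,0,0,3} = 2
G(25) = mex{2,0,3,1} = 4
G(26) = mex{2,1,1,0} = 3
G(27) = mex{4,1,0,3} = 2
G(28) = mex{3,2,0,1} = 4
P-positions are exactly the n with G(n) = 0.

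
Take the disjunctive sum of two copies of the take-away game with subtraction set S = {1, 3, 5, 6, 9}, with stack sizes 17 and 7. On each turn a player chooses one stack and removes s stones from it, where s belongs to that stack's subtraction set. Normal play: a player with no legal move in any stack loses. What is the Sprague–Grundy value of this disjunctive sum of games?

2

All stacks use S = {1, 3, 5, 6, 9}:
G(0) = 0
G(1) = mex{0} = 1
G(2) = mex{1} = 0
G(3) = mex{0,0} = 1
G(4) = mex{1,1} = 0
G(5) = mex{0,0,0} = 1
G(6) = mex{1,1,1,0} = 2
G(7) = mex{2,0,0,1} = 3
G(8) = mex{3,1,1,0} = 2
G(9) = mex{2,2,0,1,0} = 3
G(10) = mex{3,3,1,0,1} = 2
G(11) = mex{2,2,2,1,0} = 3
G(12) = mex{3,3,3,2,1} = 0
G(13) = mex{0,2,2,3,0} = 1
G(14) = mex{1,3,3,2,1} = 0
G(15) = mex{0,0,2,3,2} = 1
G(16) = mex{1,1,3,2,3} = 0
G(17) = mex{0,0,0,3,2} = 1
Stack A: G(17) = 1.
Stack B: G(7) = 3.
Combined Grundy value = 1 ⊕ 3 = 2.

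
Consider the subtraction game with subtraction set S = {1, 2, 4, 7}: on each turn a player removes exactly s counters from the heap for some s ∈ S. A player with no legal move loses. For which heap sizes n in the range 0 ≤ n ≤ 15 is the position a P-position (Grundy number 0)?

0, 3, 6, 9, 12, 15

G(0) = 0
G(1) = mex{0} = 1
G(2) = mex{1,0} = 2
G(3) = mex{2,1} = 0
G(4) = mex{0,2,0} = 1
G(5) = mex{1,0,1} = 2
G(6) = mex{2,1,2} = 0
G(7) = mex{0,2,0,0} = 1
G(8) = mex{1,0,1,1} = 2
G(9) = mex{2,1,2,2} = 0
G(10) = mex{0,2,0,0} = 1
G(11) = mex{1,0,1,1} = 2
G(12) = mex{2,1,2,2} = 0
G(13) = mex{0,2,0,0} = 1
G(14) = mex{1,0,1,1} = 2
G(15) = mex{2,1,2,2} = 0
P-positions are exactly the n with G(n) = 0.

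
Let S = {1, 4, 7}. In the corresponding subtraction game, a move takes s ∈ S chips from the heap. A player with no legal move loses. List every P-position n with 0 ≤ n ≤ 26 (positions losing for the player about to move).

0, 2, 5, 8, 10, 13, 16, 18, 21, 24, 26

n :  0  1  2  3  4  5  6  7  8  9 10 11 12 13 14 15 16 17 18 19 20 21 22 23 24 25 26
G :  0  1  0  1  2  0  1  2  0  1  0  1  2  0  1  2  0  1  0  1  2  0  1  2  0  1  0
P-positions are exactly the n with G(n) = 0.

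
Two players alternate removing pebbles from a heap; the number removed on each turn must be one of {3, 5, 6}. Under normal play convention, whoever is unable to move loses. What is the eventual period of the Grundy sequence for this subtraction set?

G(0) = 0
G(1) = mex{} = 0
G(2) = mex{} = 0
G(3) = mex{0} = 1
G(4) = mex{0} = 1
G(5) = mex{0,0} = 1
G(6) = mex{1,0,0} = 2
G(7) = mex{1,0,0} = 2
G(8) = mex{1,1,0} = 2
G(9) = mex{2,1,1} = 0
G(10) = mex{2,1,1} = 0
G(11) = mex{2,2,1} = 0
G(12) = mex{0,2,2} = 1
G(13) = mex{0,2,2} = 1
G(14) = mex{0,0,2} = 1
G(15) = mex{1,0,0} = 2
G(16) = mex{1,0,0} = 2
G(17) = mex{1,1,0} = 2
G(18) = mex{2,1,1} = 0
G(19) = mex{2,1,1} = 0
G(n+9) = G(n) holds for n = 0,…,5 (a full window of length max(S) = 6), so the sequence is purely periodic with period 9.

9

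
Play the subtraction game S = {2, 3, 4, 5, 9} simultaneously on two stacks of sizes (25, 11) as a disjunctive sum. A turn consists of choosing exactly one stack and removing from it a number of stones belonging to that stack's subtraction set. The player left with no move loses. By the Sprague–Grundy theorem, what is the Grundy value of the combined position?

All stacks use S = {2, 3, 4, 5, 9}:
G(0) = 0
G(1) = mex{} = 0
G(2) = mex{0} = 1
G(3) = mex{0,0} = 1
G(4) = mex{1,0,0} = 2
G(5) = mex{1,1,0,0} = 2
G(6) = mex{2,1,1,0} = 3
G(7) = mex{2,2,1,1} = 0
G(8) = mex{3,2,2,1} = 0
G(9) = mex{0,3,2,2,0} = 1
G(10) = mex{0,0,3,2,0} = 1
G(11) = mex{1,0,0,3,1} = 2
G(12) = mex{1,1,0,0,1} = 2
G(13) = mex{2,1,1,0,2} = 3
G(14) = mex{2,2,1,1,2} = 0
G(15) = mex{3,2,2,1,3} = 0
G(16) = mex{0,3,2,2,0} = 1
G(17) = mex{0,0,3,2,0} = 1
G(18) = mex{1,0,0,3,1} = 2
G(19) = mex{1,1,0,0,1} = 2
G(20) = mex{2,1,1,0,2} = 3
G(21) = mex{2,2,1,1,2} = 0
G(22) = mex{3,2,2,1,3} = 0
G(23) = mex{0,3,2,2,0} = 1
G(24) = mex{0,0,3,2,0} = 1
G(25) = mex{1,0,0,3,1} = 2
Stack A: G(25) = 2.
Stack B: G(11) = 2.
Combined Grundy value = 2 ⊕ 2 = 0.

0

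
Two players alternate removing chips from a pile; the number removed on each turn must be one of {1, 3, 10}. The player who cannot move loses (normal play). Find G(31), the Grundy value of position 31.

1

n :  0  1  2  3  4  5  6  7  8  9 10 11 12 13 14 15 16 17 18 19 20 21 22 23 24 25 26 27 28 29 30 31
G :  0  1  0  1  0  1  0  1  0  1  2  3  2  0  1  0  1  0  1  0  1  0  1  2  3  2  0  1  0  1  0  1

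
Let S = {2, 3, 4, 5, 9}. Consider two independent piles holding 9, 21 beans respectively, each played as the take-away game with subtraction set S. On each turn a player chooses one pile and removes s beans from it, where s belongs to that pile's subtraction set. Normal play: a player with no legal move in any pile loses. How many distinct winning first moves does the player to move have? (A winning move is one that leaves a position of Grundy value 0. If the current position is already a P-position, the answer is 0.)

All piles use S = {2, 3, 4, 5, 9}:
n :  0  1  2  3  4  5  6  7  8  9 10 11 12 13 14 15 16 17 18 19 20 21
G :  0  0  1  1  2  2  3  0  0  1  1  2  2  3  0  0  1  1  2  2  3  0
Pile A: G(9) = 1.
Pile B: G(21) = 0.
Combined Grundy value = 1 ⊕ 0 = 1.
A winning move leaves total XOR = 0, i.e. changes one component's Grundy value g to g ⊕ X where X is the current total.
Pile A: need g' = 1⊕1 = 0. Options: 9−2→G=0, 9−3→G=3, 9−4→G=2, 9−5→G=2, 9−9→G=0. Hits: 2.
Pile B: need g' = 0⊕1 = 1. Options: 21−2→G=2, 21−3→G=2, 21−4→G=1, 21−5→G=1, 21−9→G=2. Hits: 2.

4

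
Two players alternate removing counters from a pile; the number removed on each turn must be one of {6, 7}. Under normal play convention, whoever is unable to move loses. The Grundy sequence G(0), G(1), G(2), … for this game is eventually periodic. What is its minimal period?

n :  0  1  2  3  4  5  6  7  8  9 10 11 12 13 14 15 16 17 18 19 20 21 22 23 24 25 26 27
G :  0  0  0  0  0  0  1  1  1  1  1  1  2  0  0  0  0  0  0  1  1  1  1  1  1  2  0  0
G(n+13) = G(n) holds for n = 0,…,6 (a full window of length max(S) = 7), so the sequence is purely periodic with period 13.

13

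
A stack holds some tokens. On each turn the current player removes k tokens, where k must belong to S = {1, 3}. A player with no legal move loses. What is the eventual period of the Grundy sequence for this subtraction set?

G(0) = 0
G(1) = mex{0} = 1
G(2) = mex{1} = 0
G(3) = mex{0,0} = 1
G(4) = mex{1,1} = 0
G(5) = mex{0,0} = 1
G(6) = mex{1,1} = 0
G(7) = mex{0,0} = 1
G(8) = mex{1,1} = 0
G(9) = mex{0,0} = 1
G(10) = mex{1,1} = 0
G(11) = mex{0,0} = 1
G(12) = mex{1,1} = 0
G(13) = mex{0,0} = 1
G(14) = mex{1,1} = 0
G(n+2) = G(n) holds for n = 0,…,2 (a full window of length max(S) = 3), so the sequence is purely periodic with period 2.

2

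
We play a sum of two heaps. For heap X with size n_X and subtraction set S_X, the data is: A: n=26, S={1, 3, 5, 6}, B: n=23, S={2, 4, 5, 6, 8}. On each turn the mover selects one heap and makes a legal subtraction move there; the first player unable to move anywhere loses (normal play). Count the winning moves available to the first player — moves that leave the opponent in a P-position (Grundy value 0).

3

Heap A, S = {1, 3, 5, 6}:
n :  0  1  2  3  4  5  6  7  8  9 10 11 12 13 14 15 16 17 18 19 20 21 22 23 24 25 26
G :  0  1  0  1  0  1  2  3  2  3  2  0  1  0  1  0  1  2  3  2  3  2  0  1  0  1  0
G_A(26) = 0.
Heap B, S = {2, 4, 5, 6, 8}:
n :  0  1  2  3  4  5  6  7  8  9 10 11 12 13 14 15 16 17 18 19 20 21 22 23
G :  0  0  1  1  2  2  3  3  4  4  0  0  1  1  2  2  3  3  4  4  0  0  1  1
G_B(23) = 1.
Combined Grundy value = 0 ⊕ 1 = 1.
A winning move leaves total XOR = 0, i.e. changes one component's Grundy value g to g ⊕ X where X is the current total.
Heap A: need g' = 0⊕1 = 1. Options: 26−1→G=1, 26−3→G=1, 26−5→G=2, 26−6→G=3. Hits: 2.
Heap B: need g' = 1⊕1 = 0. Options: 23−2→G=0, 23−4→G=4, 23−5→G=4, 23−6→G=3, 23−8→G=2. Hits: 1.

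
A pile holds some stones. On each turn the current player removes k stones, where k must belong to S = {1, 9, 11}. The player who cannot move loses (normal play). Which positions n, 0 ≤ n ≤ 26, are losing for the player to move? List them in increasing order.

G(0) = 0
G(1) = mex{0} = 1
G(2) = mex{1} = 0
G(3) = mex{0} = 1
G(4) = mex{1} = 0
G(5) = mex{0} = 1
G(6) = mex{1} = 0
G(7) = mex{0} = 1
G(8) = mex{1} = 0
G(9) = mex{0,0} = 1
G(10) = mex{1,1} = 0
G(11) = mex{0,0,0} = 1
G(12) = mex{1,1,1} = 0
G(13) = mex{0,0,0} = 1
G(14) = mex{1,1,1} = 0
G(15) = mex{0,0,0} = 1
G(16) = mex{1,1,1} = 0
G(17) = mex{0,0,0} = 1
G(18) = mex{1,1,1} = 0
G(19) = mex{0,0,0} = 1
G(20) = mex{1,1,1} = 0
G(21) = mex{0,0,0} = 1
G(22) = mex{1,1,1} = 0
G(23) = mex{0,0,0} = 1
G(24) = mex{1,1,1} = 0
G(25) = mex{0,0,0} = 1
G(26) = mex{1,1,1} = 0
P-positions are exactly the n with G(n) = 0.

0, 2, 4, 6, 8, 10, 12, 14, 16, 18, 20, 22, 24, 26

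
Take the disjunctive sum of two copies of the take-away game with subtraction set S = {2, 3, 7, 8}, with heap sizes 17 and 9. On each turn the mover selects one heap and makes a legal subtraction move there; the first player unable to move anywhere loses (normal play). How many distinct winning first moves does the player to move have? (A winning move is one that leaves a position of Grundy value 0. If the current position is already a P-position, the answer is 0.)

All heaps use S = {2, 3, 7, 8}:
n :  0  1  2  3  4  5  6  7  8  9 10 11 12 13 14 15 16 17
G :  0  0  1  1  2  0  0  1  1  2  0  0  1  1  2  0  0  1
Heap A: G(17) = 1.
Heap B: G(9) = 2.
Combined Grundy value = 1 ⊕ 2 = 3.
A winning move leaves total XOR = 0, i.e. changes one component's Grundy value g to g ⊕ X where X is the current total.
Heap A: need g' = 1⊕3 = 2. Options: 17−2→G=0, 17−3→G=2, 17−7→G=0, 17−8→G=2. Hits: 2.
Heap B: need g' = 2⊕3 = 1. Options: 9−2→G=1, 9−3→G=0, 9−7→G=1, 9−8→G=0. Hits: 2.

4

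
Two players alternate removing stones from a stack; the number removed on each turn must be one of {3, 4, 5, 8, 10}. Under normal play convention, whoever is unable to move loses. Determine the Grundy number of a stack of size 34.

n :  0  1  2  3  4  5  6  7  8  9 10 11 12 13 14 15 16 17 18 19 20 21 22 23 24 25 26 27 28 29 30 31 32 33 34
G :  0  0  0  1  1  1  2  2  2  3  3  3  4  0  0  0  1  1  1  2  2  2  3  3  3  4  0  0  0  1  1  1  2  2  2

2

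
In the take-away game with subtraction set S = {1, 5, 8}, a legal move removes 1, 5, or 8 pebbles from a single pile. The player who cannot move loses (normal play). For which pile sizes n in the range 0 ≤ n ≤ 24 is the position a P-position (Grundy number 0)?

G(0) = 0
G(1) = mex{0} = 1
G(2) = mex{1} = 0
G(3) = mex{0} = 1
G(4) = mex{1} = 0
G(5) = mex{0,0} = 1
G(6) = mex{1,1} = 0
G(7) = mex{0,0} = 1
G(8) = mex{1,1,0} = 2
G(9) = mex{2,0,1} = 3
G(10) = mex{3,1,0} = 2
G(11) = mex{2,0,1} = 3
G(12) = mex{3,1,0} = 2
G(13) = mex{2,2,1} = 0
G(14) = mex{0,3,0} = 1
G(15) = mex{1,2,1} = 0
G(16) = mex{0,3,2} = 1
G(17) = mex{1,2,3} = 0
G(18) = mex{0,0,2} = 1
G(19) = mex{1,1,3} = 0
G(20) = mex{0,0,2} = 1
G(21) = mex{1,1,0} = 2
G(22) = mex{2,0,1} = 3
G(23) = mex{3,1,0} = 2
G(24) = mex{2,0,1} = 3
P-positions are exactly the n with G(n) = 0.

0, 2, 4, 6, 13, 15, 17, 19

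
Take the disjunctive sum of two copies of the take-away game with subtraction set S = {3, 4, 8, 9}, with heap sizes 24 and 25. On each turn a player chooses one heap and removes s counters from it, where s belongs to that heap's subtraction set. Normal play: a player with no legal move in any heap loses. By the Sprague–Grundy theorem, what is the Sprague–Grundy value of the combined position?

All heaps use S = {3, 4, 8, 9}:
G(0) = 0
G(1) = mex{} = 0
G(2) = mex{} = 0
G(3) = mex{0} = 1
G(4) = mex{0,0} = 1
G(5) = mex{0,0} = 1
G(6) = mex{1,0} = 2
G(7) = mex{1,1} = 0
G(8) = mex{1,1,0} = 2
G(9) = mex{2,1,0,0} = 3
G(10) = mex{0,2,0,0} = 1
G(11) = mex{2,0,1,0} = 3
G(12) = mex{3,2,1,1} = 0
G(13) = mex{1,3,1,1} = 0
G(14) = mex{3,1,2,1} = 0
G(15) = mex{0,3,0,2} = 1
G(16) = mex{0,0,2,0} = 1
G(17) = mex{0,0,3,2} = 1
G(18) = mex{1,0,1,3} = 2
G(19) = mex{1,1,3,1} = 0
G(20) = mex{1,1,0,3} = 2
G(21) = mex{2,1,0,0} = 3
G(22) = mex{0,2,0,0} = 1
G(23) = mex{2,0,1,0} = 3
G(24) = mex{3,2,1,1} = 0
G(25) = mex{1,3,1,1} = 0
Heap A: G(24) = 0.
Heap B: G(25) = 0.
Combined Grundy value = 0 ⊕ 0 = 0.

0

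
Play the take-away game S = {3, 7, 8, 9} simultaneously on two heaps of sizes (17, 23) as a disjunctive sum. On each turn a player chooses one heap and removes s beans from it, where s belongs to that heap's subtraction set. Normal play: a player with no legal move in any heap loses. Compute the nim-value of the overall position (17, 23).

All heaps use S = {3, 7, 8, 9}:
n :  0  1  2  3  4  5  6  7  8  9 10 11 12 13 14 15 16 17 18 19 20 21 22 23
G :  0  0  0  1  1  1  0  2  2  1  3  3  0  2  4  1  0  0  0  1  1  1  0  2
Heap A: G(17) = 0.
Heap B: G(23) = 2.
Combined Grundy value = 0 ⊕ 2 = 2.

2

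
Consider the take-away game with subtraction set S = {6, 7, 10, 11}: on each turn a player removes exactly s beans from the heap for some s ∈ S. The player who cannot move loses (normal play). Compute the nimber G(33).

2

G(0) = 0
G(1) = mex{} = 0
G(2) = mex{} = 0
G(3) = mex{} = 0
G(4) = mex{} = 0
G(5) = mex{} = 0
G(6) = mex{0} = 1
G(7) = mex{0,0} = 1
G(8) = mex{0,0} = 1
G(9) = mex{0,0} = 1
G(10) = mex{0,0,0} = 1
G(11) = mex{0,0,0,0} = 1
G(12) = mex{1,0,0,0} = 2
G(13) = mex{1,1,0,0} = 2
G(14) = mex{1,1,0,0} = 2
G(15) = mex{1,1,0,0} = 2
G(16) = mex{1,1,1,0} = 2
G(17) = mex{1,1,1,1} = 0
G(18) = mex{2,1,1,1} = 0
G(19) = mex{2,2,1,1} = 0
G(20) = mex{2,2,1,1} = 0
G(21) = mex{2,2,1,1} = 0
G(22) = mex{2,2,2,1} = 0
G(23) = mex{0,2,2,2} = 1
G(24) = mex{0,0,2,2} = 1
G(25) = mex{0,0,2,2} = 1
G(26) = mex{0,0,2,2} = 1
G(27) = mex{0,0,0,2} = 1
G(28) = mex{0,0,0,0} = 1
G(29) = mex{1,0,0,0} = 2
G(30) = mex{1,1,0,0} = 2
G(31) = mex{1,1,0,0} = 2
G(32) = mex{1,1,0,0} = 2
G(33) = mex{1,1,1,0} = 2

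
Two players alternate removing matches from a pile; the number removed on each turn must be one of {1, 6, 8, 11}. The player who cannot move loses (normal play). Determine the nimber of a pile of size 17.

1

G(0) = 0
G(1) = mex{0} = 1
G(2) = mex{1} = 0
G(3) = mex{0} = 1
G(4) = mex{1} = 0
G(5) = mex{0} = 1
G(6) = mex{1,0} = 2
G(7) = mex{2,1} = 0
G(8) = mex{0,0,0} = 1
G(9) = mex{1,1,1} = 0
G(10) = mex{0,0,0} = 1
G(11) = mex{1,1,1,0} = 2
G(12) = mex{2,2,0,1} = 3
G(13) = mex{3,0,1,0} = 2
G(14) = mex{2,1,2,1} = 0
G(15) = mex{0,0,0,0} = 1
G(16) = mex{1,1,1,1} = 0
G(17) = mex{0,2,0,2} = 1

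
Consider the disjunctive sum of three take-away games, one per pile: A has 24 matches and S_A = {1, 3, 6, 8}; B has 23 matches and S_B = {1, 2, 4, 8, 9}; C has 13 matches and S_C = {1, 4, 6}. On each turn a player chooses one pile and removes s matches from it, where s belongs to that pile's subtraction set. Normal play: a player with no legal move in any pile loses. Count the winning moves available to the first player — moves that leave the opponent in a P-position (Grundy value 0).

Pile A, S = {1, 3, 6, 8}:
n :  0  1  2  3  4  5  6  7  8  9 10 11 12 13 14 15 16 17 18 19 20 21 22 23 24
G :  0  1  0  1  0  1  2  3  2  0  1  0  1  0  1  2  3  2  0  1  0  1  0  1  2
G_A(24) = 2.
Pile B, S = {1, 2, 4, 8, 9}:
n :  0  1  2  3  4  5  6  7  8  9 10 11 12 13 14 15 16 17 18 19 20 21 22 23
G :  0  1  2  0  1  2  0  1  2  3  4  5  3  0  1  2  0  1  2  0  1  2  3  4
G_B(23) = 4.
Pile C, S = {1, 4, 6}:
n :  0  1  2  3  4  5  6  7  8  9 10 11 12 13
G :  0  1  0  1  2  0  1  0  1  2  0  1  0  1
G_C(13) = 1.
Combined Grundy value = 2 ⊕ 4 ⊕ 1 = 7.
A winning move leaves total XOR = 0, i.e. changes one component's Grundy value g to g ⊕ X where X is the current total.
Pile A: need g' = 2⊕7 = 5. Options: 24−1→G=1, 24−3→G=1, 24−6→G=0, 24−8→G=3. Hits: 0.
Pile B: need g' = 4⊕7 = 3. Options: 23−1→G=3, 23−2→G=2, 23−4→G=0, 23−8→G=2, 23−9→G=1. Hits: 1.
Pile C: need g' = 1⊕7 = 6. Options: 13−1→G=0, 13−4→G=2, 13−6→G=0. Hits: 0.

1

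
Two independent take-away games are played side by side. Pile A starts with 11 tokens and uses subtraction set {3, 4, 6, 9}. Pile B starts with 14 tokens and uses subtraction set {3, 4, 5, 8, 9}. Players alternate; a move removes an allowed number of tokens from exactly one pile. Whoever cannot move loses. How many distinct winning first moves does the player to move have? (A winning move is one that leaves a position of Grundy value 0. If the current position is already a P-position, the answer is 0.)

Pile A, S = {3, 4, 6, 9}:
G(0) = 0
G(1) = mex{} = 0
G(2) = mex{} = 0
G(3) = mex{0} = 1
G(4) = mex{0,0} = 1
G(5) = mex{0,0} = 1
G(6) = mex{1,0,0} = 2
G(7) = mex{1,1,0} = 2
G(8) = mex{1,1,0} = 2
G(9) = mex{2,1,1,0} = 3
G(10) = mex{2,2,1,0} = 3
G(11) = mex{2,2,1,0} = 3
G_A(11) = 3.
Pile B, S = {3, 4, 5, 8, 9}:
G(0) = 0
G(1) = mex{} = 0
G(2) = mex{} = 0
G(3) = mex{0} = 1
G(4) = mex{0,0} = 1
G(5) = mex{0,0,0} = 1
G(6) = mex{1,0,0} = 2
G(7) = mex{1,1,0} = 2
G(8) = mex{1,1,1,0} = 2
G(9) = mex{2,1,1,0,0} = 3
G(10) = mex{2,2,1,0,0} = 3
G(11) = mex{2,2,2,1,0} = 3
G(12) = mex{3,2,2,1,1} = 0
G(13) = mex{3,3,2,1,1} = 0
G(14) = mex{3,3,3,2,1} = 0
G_B(14) = 0.
Combined Grundy value = 3 ⊕ 0 = 3.
A winning move leaves total XOR = 0, i.e. changes one component's Grundy value g to g ⊕ X where X is the current total.
Pile A: need g' = 3⊕3 = 0. Options: 11−3→G=2, 11−4→G=2, 11−6→G=1, 11−9→G=0. Hits: 1.
Pile B: need g' = 0⊕3 = 3. Options: 14−3→G=3, 14−4→G=3, 14−5→G=3, 14−8→G=2, 14−9→G=1. Hits: 3.

4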